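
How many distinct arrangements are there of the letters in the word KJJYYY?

Letter multiplicities in KJJYYY: J×2, K×1, Y×3.
Dividing 6! = 720 by 3!·2! = 12 for the repeated letters gives 60.

60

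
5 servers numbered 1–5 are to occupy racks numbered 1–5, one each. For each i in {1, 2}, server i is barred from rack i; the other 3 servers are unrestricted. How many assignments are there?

78

Let Aᵢ (for i ∈ {1, 2}) be the placements that put server i in its forbidden rack. Any j of these fix j positions, leaving (5−j)! ways to fill the rest, and there are C(2,j) ways to pick which j.
By inclusion–exclusion, the number of valid placements is Σ_{j=0}^{2} (−1)^j C(2,j)·(5−j)!.
Computing: 120 − 48 + 6 = 78.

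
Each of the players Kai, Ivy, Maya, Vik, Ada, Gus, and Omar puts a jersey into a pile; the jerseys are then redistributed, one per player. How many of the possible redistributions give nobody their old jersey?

This is the derangement count D_7: permutations of 7 items with no fixed point.
By inclusion–exclusion this is Σ_{j=0}^{7} (−1)^j C(7,j)·(7−j)!.
Computing: 5040 − 5040 + 2520 − 840 + 210 − 42 + 7 − 1 = 1854.

1854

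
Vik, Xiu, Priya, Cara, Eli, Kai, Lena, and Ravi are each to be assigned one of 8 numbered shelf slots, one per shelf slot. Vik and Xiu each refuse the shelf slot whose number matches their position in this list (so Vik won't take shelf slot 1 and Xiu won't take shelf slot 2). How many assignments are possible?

30960

Let Aᵢ (for i ∈ {1, 2}) be the placements that put person i in their forbidden shelf slot. Any j of these fix j positions, leaving (8−j)! ways to fill the rest, and there are C(2,j) ways to pick which j.
By inclusion–exclusion, the number of valid placements is Σ_{j=0}^{2} (−1)^j C(2,j)·(8−j)!.
Computing: 40320 − 10080 + 720 = 30960.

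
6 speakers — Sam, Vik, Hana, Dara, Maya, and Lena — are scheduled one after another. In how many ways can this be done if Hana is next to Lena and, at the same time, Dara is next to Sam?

96

Treat {Hana,Lena} as one block (2 orders) and {Dara,Sam} as another (2 orders).
That leaves 4 units to arrange: 2 × 2 × 4! = 4 × 24 = 96.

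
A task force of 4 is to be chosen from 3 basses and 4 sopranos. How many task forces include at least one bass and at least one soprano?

34

With no constraint there are C(7,4) = 35 possible selections.
Subtract selections that omit an entire group: no basses → C(4,4) = 1; no sopranos → C(3,4) = 0.
Both groups omitted at once is impossible, so 35 − 1 = 34.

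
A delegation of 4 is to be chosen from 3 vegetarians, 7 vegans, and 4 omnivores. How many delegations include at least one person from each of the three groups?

462

Total 4-person selections from all 14: C(14,4) = 1001.
Subtract selections that omit an entire group: no vegetarians → C(11,4) = 330; no vegans → C(7,4) = 35; no omnivores → C(10,4) = 210.
Add back selections omitting two groups (i.e. drawn from a single group): C(3,4) + C(7,4) + C(4,4) = 36.
By inclusion–exclusion: 1001 − 575 + 36 = 462.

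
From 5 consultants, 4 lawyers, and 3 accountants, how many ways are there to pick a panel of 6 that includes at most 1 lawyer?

Split by how many lawyers are chosen (0 through 1).
Sum: C(4,0)·C(8,6) + C(4,1)·C(8,5) = 28 + 224 = 252.

252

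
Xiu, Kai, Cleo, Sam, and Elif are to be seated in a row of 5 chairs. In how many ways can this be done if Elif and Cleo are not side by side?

72

There are 5! = 120 arrangements in all. If Elif and Cleo are adjacent, merging them into one block gives 2·(4)! = 48 arrangements.
Complementary counting: 120 − 48 = 72.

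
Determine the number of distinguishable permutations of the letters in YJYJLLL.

210

YJYJLLL has 7 letters with J appearing twice, L appearing 3 times, and Y appearing twice.
The number of distinct arrangements is 7!/(3!·2!·2!) = 5040/24 = 210.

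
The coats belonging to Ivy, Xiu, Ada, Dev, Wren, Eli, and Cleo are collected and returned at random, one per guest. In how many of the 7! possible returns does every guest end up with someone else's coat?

1854

Count assignments avoiding every fixed point. For any j of the 7 guests fixed to their own coat, the other 7−j can be arranged in (7−j)! ways.
By inclusion–exclusion this is Σ_{j=0}^{7} (−1)^j C(7,j)·(7−j)!.
Computing: 5040 − 5040 + 2520 − 840 + 210 − 42 + 7 − 1 = 1854.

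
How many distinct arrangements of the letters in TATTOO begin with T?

30

Fix T in the first position and arrange the remaining 5 letters.
Those 5 letters have O appearing twice and T appearing twice, giving (5)!/(2!·2!) = 30.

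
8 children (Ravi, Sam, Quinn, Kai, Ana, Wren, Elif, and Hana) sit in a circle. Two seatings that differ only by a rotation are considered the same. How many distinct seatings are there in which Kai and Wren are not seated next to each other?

Without the restriction there are (7)! = 5040 seatings.
Those with Kai next to Wren: fuse the pair into one unit and seat 7 units around a circle — 2·(6)! = 1440.
Subtracting, 5040 − 1440 = 3600.

3600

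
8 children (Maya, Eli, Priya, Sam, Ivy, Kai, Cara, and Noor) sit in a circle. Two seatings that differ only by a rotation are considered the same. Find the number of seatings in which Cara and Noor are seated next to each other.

1440

Glue Cara and Noor into a block (2 internal orders). Seating 7 units around a circle gives (6)! arrangements.
So 2 × (6)! = 2 × 720 = 1440.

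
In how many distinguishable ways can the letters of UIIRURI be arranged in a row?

210

Letter multiplicities in UIIRURI: I×3, R×2, U×2.
The number of distinct arrangements is 7!/(3!·2!·2!) = 5040/24 = 210.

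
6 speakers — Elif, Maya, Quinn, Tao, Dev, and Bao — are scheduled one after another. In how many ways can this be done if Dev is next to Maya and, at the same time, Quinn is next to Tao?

96

Treat {Dev,Maya} as one block (2 orders) and {Quinn,Tao} as another (2 orders).
That leaves 4 units to arrange: 2 × 2 × 4! = 4 × 24 = 96.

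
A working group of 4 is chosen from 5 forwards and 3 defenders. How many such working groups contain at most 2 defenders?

65

Split by how many defenders are chosen (0 through 2).
Sum: C(3,0)·C(5,4) + C(3,1)·C(5,3) + C(3,2)·C(5,2) = 5 + 30 + 30 = 65.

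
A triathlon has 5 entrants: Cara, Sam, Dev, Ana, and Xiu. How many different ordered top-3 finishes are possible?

60

There are 5 choices for 1st place, 4 for 2nd, and 3 for 3rd.
That gives 5 × 4 × 3 = 60.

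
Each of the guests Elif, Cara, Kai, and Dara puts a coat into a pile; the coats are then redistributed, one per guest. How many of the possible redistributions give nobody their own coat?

This is the derangement count D_4: permutations of 4 items with no fixed point.
By inclusion–exclusion this is Σ_{j=0}^{4} (−1)^j C(4,j)·(4−j)!.
Computing: 24 − 24 + 12 − 4 + 1 = 9.

9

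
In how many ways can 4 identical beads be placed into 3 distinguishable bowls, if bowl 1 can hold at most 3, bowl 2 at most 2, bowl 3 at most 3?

Without the upper bounds there are C(6,2) = 15 ways to split 4 among 3 bowls.
Subtract solutions that violate a single cap (substitute x_i' = x_i − (cap_i+1)): x_1 ≥ 4 gives C(2,2) = 1; x_2 ≥ 3 gives C(3,2) = 3; x_3 ≥ 4 gives C(2,2) = 1. Together 5.
No two caps can be exceeded simultaneously, so the pair terms are all 0.
By inclusion–exclusion the count is 15 − 5 + 0 = 10.

10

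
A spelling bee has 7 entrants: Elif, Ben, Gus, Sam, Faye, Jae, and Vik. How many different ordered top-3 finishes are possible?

210

This is an ordered selection of 3 from 7: P(7,3).
That gives 7 × 6 × 5 = 210.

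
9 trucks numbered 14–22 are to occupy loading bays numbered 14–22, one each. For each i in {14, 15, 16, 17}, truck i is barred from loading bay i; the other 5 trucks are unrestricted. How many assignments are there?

Let Aᵢ (for 14 ≤ i ≤ 17) be the placements that put truck i in its forbidden loading bay. Any j of these fix j positions, leaving (9−j)! ways to fill the rest, and there are C(4,j) ways to pick which j.
By inclusion–exclusion, the number of valid placements is Σ_{j=0}^{4} (−1)^j C(4,j)·(9−j)!.
Computing: 362880 − 161280 + 30240 − 2880 + 120 = 229080.

229080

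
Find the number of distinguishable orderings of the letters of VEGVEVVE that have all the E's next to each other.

30

Treat the 3 copies of E as a single block. The multiset to arrange is then {EEE, G, V, V, V, V}, 6 items in all.
That gives (6)!/(4!) = 30 arrangements.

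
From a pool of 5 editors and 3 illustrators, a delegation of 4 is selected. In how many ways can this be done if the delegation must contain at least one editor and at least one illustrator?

Total 4-person selections from all 8: C(8,4) = 70.
Selections missing a whole group: no editors → C(3,4) = 0; no illustrators → C(5,4) = 5.
Both groups omitted at once is impossible, so 70 − 5 = 65.

65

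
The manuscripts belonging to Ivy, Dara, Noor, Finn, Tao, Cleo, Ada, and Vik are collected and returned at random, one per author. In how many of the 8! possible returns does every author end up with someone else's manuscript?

This is the derangement count D_8: permutations of 8 items with no fixed point.
By inclusion–exclusion this is Σ_{j=0}^{8} (−1)^j C(8,j)·(8−j)!.
Computing: 40320 − 40320 + 20160 − 6720 + 1680 − 336 + 56 − 8 + 1 = 14833.

14833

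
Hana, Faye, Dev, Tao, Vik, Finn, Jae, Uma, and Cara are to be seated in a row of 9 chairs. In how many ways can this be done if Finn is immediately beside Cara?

80640

Place the 7 others and the Finn-Cara pair as 8 objects in a line; the pair has 2 internal arrangements.
So the count is 2·(8)! = 80640.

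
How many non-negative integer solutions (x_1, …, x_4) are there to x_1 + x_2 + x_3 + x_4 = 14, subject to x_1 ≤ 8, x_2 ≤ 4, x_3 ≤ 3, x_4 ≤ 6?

89

Ignoring the caps, the number of non-negative solutions to x_1+…+x_4 = 14 is C(17,3) = 680.
Subtract solutions that violate a single cap (substitute x_i' = x_i − (cap_i+1)): x_1 ≥ 9 gives C(8,3) = 56; x_2 ≥ 5 gives C(12,3) = 220; x_3 ≥ 4 gives C(13,3) = 286; x_4 ≥ 7 gives C(10,3) = 120. Together 682.
Add back pairs where two caps are both exceeded: 1 + 4 + 0 + 56 + 10 + 20 = 91.
By inclusion–exclusion the count is 680 − 682 + 91 = 89.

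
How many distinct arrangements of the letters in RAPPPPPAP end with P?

168

Fix P in the last position and arrange the remaining 8 letters.
Those 8 letters have A appearing twice and P appearing 5 times, giving (8)!/(5!·2!) = 168.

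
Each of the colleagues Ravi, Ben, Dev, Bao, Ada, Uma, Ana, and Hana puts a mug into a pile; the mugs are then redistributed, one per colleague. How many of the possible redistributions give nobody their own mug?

This is the derangement count D_8: permutations of 8 items with no fixed point.
By inclusion–exclusion this is Σ_{j=0}^{8} (−1)^j C(8,j)·(8−j)!.
Computing: 40320 − 40320 + 20160 − 6720 + 1680 − 336 + 56 − 8 + 1 = 14833.

14833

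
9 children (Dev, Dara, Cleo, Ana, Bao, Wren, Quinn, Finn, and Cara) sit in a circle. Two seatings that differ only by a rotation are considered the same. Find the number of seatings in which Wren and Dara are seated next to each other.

Glue Wren and Dara into a block (2 internal orders). Seating 8 units around a circle gives (7)! arrangements.
So 2 × (7)! = 2 × 5040 = 10080.

10080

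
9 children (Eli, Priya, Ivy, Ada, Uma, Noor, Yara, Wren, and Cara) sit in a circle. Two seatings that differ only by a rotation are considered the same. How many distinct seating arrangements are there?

40320

Fix one person's seat to break rotational symmetry; the remaining 8 people can be arranged in (8)! = 40320 ways.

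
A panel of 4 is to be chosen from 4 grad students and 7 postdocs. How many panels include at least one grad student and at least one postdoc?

Unrestricted: C(11,4) = 330 ways to pick any 4 of the 11.
Subtract selections that omit an entire group: no grad students → C(7,4) = 35; no postdocs → C(4,4) = 1.
Both groups omitted at once is impossible, so 330 − 36 = 294.

294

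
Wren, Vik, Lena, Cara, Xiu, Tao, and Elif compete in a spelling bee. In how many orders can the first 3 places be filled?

210

This is an ordered selection of 3 from 7: P(7,3).
That gives 7 × 6 × 5 = 210.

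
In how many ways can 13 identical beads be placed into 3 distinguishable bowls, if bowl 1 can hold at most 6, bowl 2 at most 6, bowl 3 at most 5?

Without the upper bounds there are C(15,2) = 105 ways to split 13 among 3 bowls.
Subtract solutions that violate a single cap (substitute x_i' = x_i − (cap_i+1)): x_1 ≥ 7 gives C(8,2) = 28; x_2 ≥ 7 gives C(8,2) = 28; x_3 ≥ 6 gives C(9,2) = 36. Together 92.
Add back pairs where two caps are both exceeded: 0 + 1 + 1 = 2.
By inclusion–exclusion the count is 105 − 92 + 2 = 15.

15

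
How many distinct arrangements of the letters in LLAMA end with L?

With the last slot taken by L, it remains to arrange the other 4 letters (LAMA).
Those 4 letters have A appearing twice, giving (4)!/(2!) = 12.

12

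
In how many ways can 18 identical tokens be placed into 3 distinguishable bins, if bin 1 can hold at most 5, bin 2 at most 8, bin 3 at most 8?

10

Without the upper bounds there are C(20,2) = 190 ways to split 18 among 3 bins.
Subtract solutions that violate a single cap (substitute x_i' = x_i − (cap_i+1)): x_1 ≥ 6 gives C(14,2) = 91; x_2 ≥ 9 gives C(11,2) = 55; x_3 ≥ 9 gives C(11,2) = 55. Together 201.
Add back pairs where two caps are both exceeded: 10 + 10 + 1 = 21.
By inclusion–exclusion the count is 190 − 201 + 21 = 10.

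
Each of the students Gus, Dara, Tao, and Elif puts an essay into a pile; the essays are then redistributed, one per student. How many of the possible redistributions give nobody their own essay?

This is the derangement count D_4: permutations of 4 items with no fixed point.
By inclusion–exclusion this is Σ_{j=0}^{4} (−1)^j C(4,j)·(4−j)!.
Computing: 24 − 24 + 12 − 4 + 1 = 9.

9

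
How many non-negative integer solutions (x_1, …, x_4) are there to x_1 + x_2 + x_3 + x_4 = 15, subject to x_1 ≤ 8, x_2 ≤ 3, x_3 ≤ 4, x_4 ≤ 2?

10

By stars and bars, unrestricted non-negative solutions to x_1+…+x_4 = 15 number C(15+3,3) = 816.
Subtract solutions that violate a single cap (substitute x_i' = x_i − (cap_i+1)): x_1 ≥ 9 gives C(9,3) = 84; x_2 ≥ 4 gives C(14,3) = 364; x_3 ≥ 5 gives C(13,3) = 286; x_4 ≥ 3 gives C(15,3) = 455. Together 1189.
Add back pairs where two caps are both exceeded: 10 + 4 + 20 + 84 + 165 + 120 = 403.
Subtract triples: 0 + 0 + 0 + 20 = 20.
By inclusion–exclusion the count is 816 − 1189 + 403 − 20 = 10.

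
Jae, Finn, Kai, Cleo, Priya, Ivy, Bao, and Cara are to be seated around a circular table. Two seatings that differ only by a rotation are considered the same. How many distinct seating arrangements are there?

Fix one person's seat to break rotational symmetry; the remaining 7 people can be arranged in (7)! = 5040 ways.

5040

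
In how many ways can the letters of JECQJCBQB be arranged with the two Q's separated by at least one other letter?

Total arrangements of JECQJCBQB: 9!/(2!·2!·2!·2!) = 22680.
If the two Q's are adjacent, glue them into one block, leaving 8 items to arrange: (8)!/(2!·2!·2!) = 5040 ways.
Subtracting, 22680 − 5040 = 17640 arrangements keep the Q's apart.

17640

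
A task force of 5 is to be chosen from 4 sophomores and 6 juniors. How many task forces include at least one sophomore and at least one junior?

246

Unrestricted: C(10,5) = 252 ways to pick any 5 of the 10.
Subtract selections that omit an entire group: no sophomores → C(6,5) = 6; no juniors → C(4,5) = 0.
Both groups omitted at once is impossible, so 252 − 6 = 246.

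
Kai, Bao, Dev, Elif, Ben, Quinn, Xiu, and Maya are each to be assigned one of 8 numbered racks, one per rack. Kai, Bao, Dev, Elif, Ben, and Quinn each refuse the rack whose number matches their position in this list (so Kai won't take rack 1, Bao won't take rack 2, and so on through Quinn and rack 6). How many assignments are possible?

Let Aᵢ (for 1 ≤ i ≤ 6) be the placements that put person i in their forbidden rack. Any j of these fix j positions, leaving (8−j)! ways to fill the rest, and there are C(6,j) ways to pick which j.
By inclusion–exclusion, the number of valid placements is Σ_{j=0}^{6} (−1)^j C(6,j)·(8−j)!.
Computing: 40320 − 30240 + 10800 − 2400 + 360 − 36 + 2 = 18806.

18806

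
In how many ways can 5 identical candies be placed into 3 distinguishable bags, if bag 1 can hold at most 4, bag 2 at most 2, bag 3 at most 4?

13

Without the upper bounds there are C(7,2) = 21 ways to split 5 among 3 bags.
Subtract solutions that violate a single cap (substitute x_i' = x_i − (cap_i+1)): x_1 ≥ 5 gives C(2,2) = 1; x_2 ≥ 3 gives C(4,2) = 6; x_3 ≥ 5 gives C(2,2) = 1. Together 8.
No two caps can be exceeded simultaneously, so the pair terms are all 0.
By inclusion–exclusion the count is 21 − 8 + 0 = 13.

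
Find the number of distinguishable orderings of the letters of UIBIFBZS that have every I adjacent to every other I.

2520

Treat the 2 copies of I as a single block. The multiset to arrange is then {II, B, B, F, S, U, Z}, 7 items in all.
That gives (7)!/(2!) = 2520 arrangements.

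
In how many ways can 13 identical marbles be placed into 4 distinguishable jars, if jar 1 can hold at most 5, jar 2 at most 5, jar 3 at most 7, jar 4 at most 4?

Without the upper bounds there are C(16,3) = 560 ways to split 13 among 4 jars.
Subtract solutions that violate a single cap (substitute x_i' = x_i − (cap_i+1)): x_1 ≥ 6 gives C(10,3) = 120; x_2 ≥ 6 gives C(10,3) = 120; x_3 ≥ 8 gives C(8,3) = 56; x_4 ≥ 5 gives C(11,3) = 165. Together 461.
Add back pairs where two caps are both exceeded: 4 + 0 + 10 + 0 + 10 + 1 = 25.
By inclusion–exclusion the count is 560 − 461 + 25 = 124.

124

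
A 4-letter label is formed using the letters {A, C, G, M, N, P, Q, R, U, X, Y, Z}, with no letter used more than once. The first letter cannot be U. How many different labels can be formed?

10890

The first letter has 12−1 = 11 choices (anything except U).
The remaining 3 letters are filled from the other 11 symbols without repetition: 11 × 10 × 9 = 990.
Total: 11 × 990 = 10890.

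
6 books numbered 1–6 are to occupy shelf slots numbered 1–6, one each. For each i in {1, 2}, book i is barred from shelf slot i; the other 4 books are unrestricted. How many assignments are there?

504

Let Aᵢ (for i ∈ {1, 2}) be the placements that put book i in its forbidden shelf slot. Any j of these fix j positions, leaving (6−j)! ways to fill the rest, and there are C(2,j) ways to pick which j.
By inclusion–exclusion, the number of valid placements is Σ_{j=0}^{2} (−1)^j C(2,j)·(6−j)!.
Computing: 720 − 240 + 24 = 504.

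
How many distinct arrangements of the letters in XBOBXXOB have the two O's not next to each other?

There are 8!/(3!·3!·2!) = 560 arrangements of XBOBXXOB in total.
If the two O's are adjacent, glue them into one block, leaving 7 items to arrange: (7)!/(3!·3!) = 140 ways.
Hence 560 − 140 = 420.

420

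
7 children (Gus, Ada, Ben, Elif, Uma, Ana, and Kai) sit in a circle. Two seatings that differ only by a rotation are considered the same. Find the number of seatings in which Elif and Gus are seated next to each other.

240

Glue Elif and Gus into a block (2 internal orders). Seating 6 units around a circle gives (5)! arrangements.
So 2 × (5)! = 2 × 120 = 240.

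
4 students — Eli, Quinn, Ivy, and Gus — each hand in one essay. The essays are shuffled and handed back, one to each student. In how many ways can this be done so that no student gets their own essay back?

9

Let Aᵢ be the assignments in which student i gets their own essay. We want the size of the complement of A₁∪…∪A_4.
By inclusion–exclusion this is Σ_{j=0}^{4} (−1)^j C(4,j)·(4−j)!.
Computing: 24 − 24 + 12 − 4 + 1 = 9.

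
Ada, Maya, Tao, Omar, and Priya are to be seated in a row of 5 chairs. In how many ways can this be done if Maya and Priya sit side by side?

48

Place the 3 others and the Maya-Priya pair as 4 objects in a line; the pair has 2 internal arrangements.
That gives 2 × 4! = 2 × 24 = 48.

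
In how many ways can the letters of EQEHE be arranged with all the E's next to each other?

6

Treat the 3 copies of E as a single block. The multiset to arrange is then {EEE, H, Q}, 3 items in all.
All 3 items are distinct, so there are (3)! = 6 arrangements.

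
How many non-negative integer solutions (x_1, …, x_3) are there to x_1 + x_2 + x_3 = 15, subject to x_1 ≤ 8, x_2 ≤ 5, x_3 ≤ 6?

Ignoring the caps, the number of non-negative solutions to x_1+…+x_3 = 15 is C(17,2) = 136.
Subtract solutions that violate a single cap (substitute x_i' = x_i − (cap_i+1)): x_1 ≥ 9 gives C(8,2) = 28; x_2 ≥ 6 gives C(11,2) = 55; x_3 ≥ 7 gives C(10,2) = 45. Together 128.
Add back pairs where two caps are both exceeded: 1 + 0 + 6 = 7.
By inclusion–exclusion the count is 136 − 128 + 7 = 15.

15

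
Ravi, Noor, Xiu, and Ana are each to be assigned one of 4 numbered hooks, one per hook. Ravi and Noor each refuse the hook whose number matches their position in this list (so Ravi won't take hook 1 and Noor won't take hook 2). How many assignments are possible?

14

Let Aᵢ (for i ∈ {1, 2}) be the placements that put person i in their forbidden hook. Any j of these fix j positions, leaving (4−j)! ways to fill the rest, and there are C(2,j) ways to pick which j.
By inclusion–exclusion, the number of valid placements is Σ_{j=0}^{2} (−1)^j C(2,j)·(4−j)!.
Computing: 24 − 12 + 2 = 14.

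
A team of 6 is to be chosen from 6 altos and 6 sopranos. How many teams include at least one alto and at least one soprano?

Total 6-person selections from all 12: C(12,6) = 924.
Selections missing a whole group: no altos → C(6,6) = 1; no sopranos → C(6,6) = 1.
Both groups omitted at once is impossible, so 924 − 2 = 922.

922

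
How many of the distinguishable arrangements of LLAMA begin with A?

Fix A in the first position and arrange the remaining 4 letters.
Those 4 letters have L appearing twice, giving (4)!/(2!) = 12.

12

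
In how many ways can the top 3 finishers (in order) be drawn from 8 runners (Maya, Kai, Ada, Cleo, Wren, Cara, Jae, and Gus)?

There are 8 choices for 1st place, 7 for 2nd, and 6 for 3rd.
That gives 8 × 7 × 6 = 336.

336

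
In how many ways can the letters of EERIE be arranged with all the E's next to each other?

6

Treat the 3 copies of E as a single block. The multiset to arrange is then {EEE, I, R}, 3 items in all.
All 3 items are distinct, so there are (3)! = 6 arrangements.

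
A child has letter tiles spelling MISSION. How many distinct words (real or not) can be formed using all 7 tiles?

1260

MISSION has 7 letters with I appearing twice and S appearing twice.
So there are 7! / (2!·2!) = 1260 distinguishable arrangements.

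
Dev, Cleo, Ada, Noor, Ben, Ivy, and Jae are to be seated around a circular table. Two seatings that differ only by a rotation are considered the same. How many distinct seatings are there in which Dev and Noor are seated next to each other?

Treat {Dev, Noor} as one unit (2 internal orders) and seat the resulting 6 units around the table: (5)! circular arrangements.
So 2 × (5)! = 2 × 120 = 240.

240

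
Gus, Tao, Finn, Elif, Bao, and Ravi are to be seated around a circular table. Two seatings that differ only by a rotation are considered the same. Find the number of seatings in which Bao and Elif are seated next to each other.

Treat {Bao, Elif} as one unit (2 internal orders) and seat the resulting 5 units around the table: (4)! circular arrangements.
So 2 × (4)! = 2 × 24 = 48.

48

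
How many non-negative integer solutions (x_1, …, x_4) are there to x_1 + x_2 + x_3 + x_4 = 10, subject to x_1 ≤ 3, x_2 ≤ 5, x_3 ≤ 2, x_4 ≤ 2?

10

Without the upper bounds there are C(13,3) = 286 ways to split 10 among 4 variables.
Subtract solutions that violate a single cap (substitute x_i' = x_i − (cap_i+1)): x_1 ≥ 4 gives C(9,3) = 84; x_2 ≥ 6 gives C(7,3) = 35; x_3 ≥ 3 gives C(10,3) = 120; x_4 ≥ 3 gives C(10,3) = 120. Together 359.
Add back pairs where two caps are both exceeded: 1 + 20 + 20 + 4 + 4 + 35 = 84.
Subtract triples: 0 + 0 + 1 + 0 = 1.
By inclusion–exclusion the count is 286 − 359 + 84 − 1 = 10.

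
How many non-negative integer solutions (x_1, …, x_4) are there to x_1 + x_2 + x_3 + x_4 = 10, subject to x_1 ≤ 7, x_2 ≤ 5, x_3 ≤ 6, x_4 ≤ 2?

Ignoring the caps, the number of non-negative solutions to x_1+…+x_4 = 10 is C(13,3) = 286.
Subtract solutions that violate a single cap (substitute x_i' = x_i − (cap_i+1)): x_1 ≥ 8 gives C(5,3) = 10; x_2 ≥ 6 gives C(7,3) = 35; x_3 ≥ 7 gives C(6,3) = 20; x_4 ≥ 3 gives C(10,3) = 120. Together 185.
Add back pairs where two caps are both exceeded: 0 + 0 + 0 + 0 + 4 + 1 = 5.
By inclusion–exclusion the count is 286 − 185 + 5 = 106.

106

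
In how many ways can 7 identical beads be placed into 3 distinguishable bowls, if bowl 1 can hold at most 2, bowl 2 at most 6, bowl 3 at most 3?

11

Without the upper bounds there are C(9,2) = 36 ways to split 7 among 3 bowls.
Subtract solutions that violate a single cap (substitute x_i' = x_i − (cap_i+1)): x_1 ≥ 3 gives C(6,2) = 15; x_2 ≥ 7 gives C(2,2) = 1; x_3 ≥ 4 gives C(5,2) = 10. Together 26.
Add back pairs where two caps are both exceeded: 0 + 1 + 0 = 1.
By inclusion–exclusion the count is 36 − 26 + 1 = 11.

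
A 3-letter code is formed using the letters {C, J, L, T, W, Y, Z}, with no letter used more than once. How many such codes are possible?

210

With no repetition, fill the 3 letters in order: 7 choices, then 6, down to 5.
7 × 6 × 5 = 210.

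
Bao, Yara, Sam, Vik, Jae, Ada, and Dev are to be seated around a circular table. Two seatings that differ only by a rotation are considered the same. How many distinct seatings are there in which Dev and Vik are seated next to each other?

240

Glue Dev and Vik into a block (2 internal orders). Seating 6 units around a circle gives (5)! arrangements.
So 2 × (5)! = 2 × 120 = 240.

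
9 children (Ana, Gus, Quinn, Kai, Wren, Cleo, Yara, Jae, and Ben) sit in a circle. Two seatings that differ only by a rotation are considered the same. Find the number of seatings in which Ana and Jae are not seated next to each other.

Without the restriction there are (8)! = 40320 seatings.
Seatings with Ana beside Jae: treat them as a block with 2 internal orders, giving 2 × (7)! = 10080.
Subtracting, 40320 − 10080 = 30240.

30240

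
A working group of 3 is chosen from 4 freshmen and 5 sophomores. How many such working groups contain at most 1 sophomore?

34

Split by how many sophomores are chosen (0 through 1).
Sum: C(5,0)·C(4,3) + C(5,1)·C(4,2) = 4 + 30 = 34.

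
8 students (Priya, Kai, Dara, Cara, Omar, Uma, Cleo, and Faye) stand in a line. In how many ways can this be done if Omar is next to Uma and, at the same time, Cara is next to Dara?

Treat {Omar,Uma} as one block (2 orders) and {Cara,Dara} as another (2 orders).
That leaves 6 units to arrange: 2 × 2 × 6! = 4 × 720 = 2880.

2880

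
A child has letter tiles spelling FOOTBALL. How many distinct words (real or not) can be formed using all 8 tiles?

10080

The 8 letters of FOOTBALL have repeats: L appearing twice and O appearing twice.
Dividing 8! = 40320 by 2!·2! = 4 for the repeated letters gives 10080.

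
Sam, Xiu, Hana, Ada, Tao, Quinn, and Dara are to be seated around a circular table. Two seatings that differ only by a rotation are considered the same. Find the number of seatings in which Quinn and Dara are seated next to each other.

240

Glue Quinn and Dara into a block (2 internal orders). Seating 6 units around a circle gives (5)! arrangements.
So 2 × (5)! = 2 × 120 = 240.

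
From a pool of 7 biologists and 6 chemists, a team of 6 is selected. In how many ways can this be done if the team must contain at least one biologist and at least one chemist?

Unrestricted: C(13,6) = 1716 ways to pick any 6 of the 13.
Selections missing a whole group: no biologists → C(6,6) = 1; no chemists → C(7,6) = 7.
Both groups omitted at once is impossible, so 1716 − 8 = 1708.

1708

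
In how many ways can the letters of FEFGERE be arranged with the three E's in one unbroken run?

60

Treat the 3 copies of E as a single block. The multiset to arrange is then {EEE, F, F, G, R}, 5 items in all.
That gives (5)!/(2!) = 60 arrangements.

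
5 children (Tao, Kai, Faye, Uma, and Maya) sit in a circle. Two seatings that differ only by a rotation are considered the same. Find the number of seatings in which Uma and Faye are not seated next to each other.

12

Without the restriction there are (4)! = 24 seatings.
Those with Uma next to Faye: fuse the pair into one unit and seat 4 units around a circle — 2·(3)! = 12.
Subtracting, 24 − 12 = 12.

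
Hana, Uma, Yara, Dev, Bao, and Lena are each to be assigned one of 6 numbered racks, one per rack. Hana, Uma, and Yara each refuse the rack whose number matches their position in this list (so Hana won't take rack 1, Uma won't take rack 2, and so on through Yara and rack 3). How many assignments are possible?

426

Let Aᵢ (for i ∈ {1, 2, 3}) be the placements that put person i in their forbidden rack. Any j of these fix j positions, leaving (6−j)! ways to fill the rest, and there are C(3,j) ways to pick which j.
By inclusion–exclusion, the number of valid placements is Σ_{j=0}^{3} (−1)^j C(3,j)·(6−j)!.
Computing: 720 − 360 + 72 − 6 = 426.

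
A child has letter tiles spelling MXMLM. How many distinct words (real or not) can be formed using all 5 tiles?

The 5 letters of MXMLM have repeats: M appearing 3 times.
So there are 5! / (3!) = 20 distinguishable arrangements.

20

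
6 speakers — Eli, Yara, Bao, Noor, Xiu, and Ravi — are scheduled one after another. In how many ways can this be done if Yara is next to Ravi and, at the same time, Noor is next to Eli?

96

Treat {Yara,Ravi} as one block (2 orders) and {Noor,Eli} as another (2 orders).
That leaves 4 units to arrange: 2 × 2 × 4! = 4 × 24 = 96.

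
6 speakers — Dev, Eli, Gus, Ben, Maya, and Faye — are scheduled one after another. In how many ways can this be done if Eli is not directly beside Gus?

480

There are 6! = 720 arrangements in all. If Eli and Gus are adjacent, merging them into one block gives 2·(5)! = 240 arrangements.
Complementary counting: 720 − 240 = 480.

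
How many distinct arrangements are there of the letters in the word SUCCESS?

Letter multiplicities in SUCCESS: C×2, E×1, S×3, U×1.
So there are 7! / (3!·2!) = 420 distinguishable arrangements.

420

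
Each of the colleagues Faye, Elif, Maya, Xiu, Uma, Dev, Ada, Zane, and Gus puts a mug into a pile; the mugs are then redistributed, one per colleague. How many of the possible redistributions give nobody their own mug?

Count assignments avoiding every fixed point. For any j of the 9 colleagues fixed to their own mug, the other 9−j can be arranged in (9−j)! ways.
By inclusion–exclusion this is Σ_{j=0}^{9} (−1)^j C(9,j)·(9−j)!.
Computing: 362880 − 362880 + 181440 − 60480 + 15120 − 3024 + 504 − 72 + 9 − 1 = 133496.

133496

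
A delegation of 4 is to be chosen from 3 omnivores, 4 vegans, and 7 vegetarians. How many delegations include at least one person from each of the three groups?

462

Unrestricted: C(14,4) = 1001 ways to pick any 4 of the 14.
Selections missing a whole group: no omnivores → C(11,4) = 330; no vegans → C(10,4) = 210; no vegetarians → C(7,4) = 35.
Add back selections omitting two groups (i.e. drawn from a single group): C(3,4) + C(4,4) + C(7,4) = 36.
By inclusion–exclusion: 1001 − 575 + 36 = 462.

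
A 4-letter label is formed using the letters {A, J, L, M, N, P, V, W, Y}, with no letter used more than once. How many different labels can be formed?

3024

With no repetition, fill the 4 letters in order: 9 choices, then 8, down to 6.
That product is 9 × 8 × 7 × 6 = 3024.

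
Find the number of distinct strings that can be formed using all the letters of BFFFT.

20

Letter multiplicities in BFFFT: B×1, F×3, T×1.
Dividing 5! = 120 by 3! = 6 for the repeated letters gives 20.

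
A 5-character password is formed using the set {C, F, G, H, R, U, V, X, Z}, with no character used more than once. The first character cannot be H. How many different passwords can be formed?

The first character has 9−1 = 8 choices (anything except H).
The remaining 4 characters are filled from the other 8 symbols without repetition: 8 × 7 × 6 × 5 = 1680.
Total: 8 × 1680 = 13440.

13440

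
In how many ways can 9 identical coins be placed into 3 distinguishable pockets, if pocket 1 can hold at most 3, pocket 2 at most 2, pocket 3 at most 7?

9

Without the upper bounds there are C(11,2) = 55 ways to split 9 among 3 pockets.
Subtract solutions that violate a single cap (substitute x_i' = x_i − (cap_i+1)): x_1 ≥ 4 gives C(7,2) = 21; x_2 ≥ 3 gives C(8,2) = 28; x_3 ≥ 8 gives C(3,2) = 3. Together 52.
Add back pairs where two caps are both exceeded: 6 + 0 + 0 = 6.
By inclusion–exclusion the count is 55 − 52 + 6 = 9.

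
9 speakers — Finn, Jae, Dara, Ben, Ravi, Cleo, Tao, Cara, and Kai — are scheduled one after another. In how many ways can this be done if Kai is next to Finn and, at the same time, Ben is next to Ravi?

20160

Treat {Kai,Finn} as one block (2 orders) and {Ben,Ravi} as another (2 orders).
That leaves 7 units to arrange: 2 × 2 × 7! = 4 × 5040 = 20160.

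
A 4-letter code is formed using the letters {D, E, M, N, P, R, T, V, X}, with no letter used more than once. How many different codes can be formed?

3024

This is a permutation of 4 out of 9: P(9,4) = 9!/5!.
That product is 9 × 8 × 7 × 6 = 3024.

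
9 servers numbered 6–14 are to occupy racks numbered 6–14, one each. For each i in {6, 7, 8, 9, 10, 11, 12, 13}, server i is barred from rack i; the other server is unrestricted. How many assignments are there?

148329

Let Aᵢ (for 6 ≤ i ≤ 13) be the placements that put server i in its forbidden rack. Any j of these fix j positions, leaving (9−j)! ways to fill the rest, and there are C(8,j) ways to pick which j.
By inclusion–exclusion, the number of valid placements is Σ_{j=0}^{8} (−1)^j C(8,j)·(9−j)!.
Computing: 362880 − 322560 + 141120 − 40320 + 8400 − 1344 + 168 − 16 + 1 = 148329.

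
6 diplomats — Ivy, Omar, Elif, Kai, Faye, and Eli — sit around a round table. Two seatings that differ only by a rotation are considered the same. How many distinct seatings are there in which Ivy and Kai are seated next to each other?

48

Treat {Ivy, Kai} as one unit (2 internal orders) and seat the resulting 5 units around the table: (4)! circular arrangements.
So 2 × (4)! = 2 × 24 = 48.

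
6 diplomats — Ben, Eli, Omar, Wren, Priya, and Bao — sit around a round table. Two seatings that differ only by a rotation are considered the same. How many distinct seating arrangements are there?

120

Around a circle, 6 distinct people have 6!/6 = (5)! = 120 rotationally distinct seatings.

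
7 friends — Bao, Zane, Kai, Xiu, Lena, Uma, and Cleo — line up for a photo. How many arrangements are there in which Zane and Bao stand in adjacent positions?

1440

Glue Zane and Bao into one block (2 internal orders), leaving 6 units to arrange in a row.
That gives 2 × 6! = 2 × 720 = 1440.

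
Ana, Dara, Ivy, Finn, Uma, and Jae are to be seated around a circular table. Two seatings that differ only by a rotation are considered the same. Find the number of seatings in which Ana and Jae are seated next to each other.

Glue Ana and Jae into a block (2 internal orders). Seating 5 units around a circle gives (4)! arrangements.
So 2 × (4)! = 2 × 24 = 48.

48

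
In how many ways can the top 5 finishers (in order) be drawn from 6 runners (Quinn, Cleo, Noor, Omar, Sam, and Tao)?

720

This is an ordered selection of 5 from 6: P(6,5).
That gives 6 × 5 × 4 × 3 × 2 = 720.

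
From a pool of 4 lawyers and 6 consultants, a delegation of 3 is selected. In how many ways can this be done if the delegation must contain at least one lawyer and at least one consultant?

96

Unrestricted: C(10,3) = 120 ways to pick any 3 of the 10.
Subtract selections that omit an entire group: no lawyers → C(6,3) = 20; no consultants → C(4,3) = 4.
Both groups omitted at once is impossible, so 120 − 24 = 96.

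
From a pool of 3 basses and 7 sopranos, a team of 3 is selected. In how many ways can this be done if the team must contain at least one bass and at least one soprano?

84

Unrestricted: C(10,3) = 120 ways to pick any 3 of the 10.
Subtract selections that omit an entire group: no basses → C(7,3) = 35; no sopranos → C(3,3) = 1.
Both groups omitted at once is impossible, so 120 − 36 = 84.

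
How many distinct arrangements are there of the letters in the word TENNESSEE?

3780

TENNESSEE has 9 letters with E appearing 4 times, N appearing twice, and S appearing twice.
So there are 9! / (4!·2!·2!) = 3780 distinguishable arrangements.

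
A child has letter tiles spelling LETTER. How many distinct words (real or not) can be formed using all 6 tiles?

180

LETTER has 6 letters with E appearing twice and T appearing twice.
The number of distinct arrangements is 6!/(2!·2!) = 720/4 = 180.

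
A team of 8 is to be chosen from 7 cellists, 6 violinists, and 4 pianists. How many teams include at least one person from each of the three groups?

Unrestricted: C(17,8) = 24310 ways to pick any 8 of the 17.
Selections missing a whole group: no cellists → C(10,8) = 45; no violinists → C(11,8) = 165; no pianists → C(13,8) = 1287.
Add back selections omitting two groups (i.e. drawn from a single group): C(7,8) + C(6,8) + C(4,8) = 0.
By inclusion–exclusion: 24310 − 1497 + 0 = 22813.

22813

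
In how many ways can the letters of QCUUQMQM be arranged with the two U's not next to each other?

1260

There are 8!/(3!·2!·2!) = 1680 arrangements of QCUUQMQM in total.
Arrangements with the U's together: treat UU as one letter, giving (7)!/(3!·2!) = 420.
Hence 1680 − 420 = 1260.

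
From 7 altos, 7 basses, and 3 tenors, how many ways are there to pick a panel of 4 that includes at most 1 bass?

1050

Split by how many basses are chosen (0 through 1).
Sum: C(7,0)·C(10,4) + C(7,1)·C(10,3) = 210 + 840 = 1050.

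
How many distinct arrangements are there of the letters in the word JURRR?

Letter multiplicities in JURRR: J×1, R×3, U×1.
Dividing 5! = 120 by 3! = 6 for the repeated letters gives 20.

20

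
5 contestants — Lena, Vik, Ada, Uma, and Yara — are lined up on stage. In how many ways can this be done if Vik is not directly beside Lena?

72

Of the 5! = 120 arrangements, those with Vik and Lena adjacent number 2 × 4! = 48 (treat the pair as a block with 2 internal orders).
Complementary counting: 120 − 48 = 72.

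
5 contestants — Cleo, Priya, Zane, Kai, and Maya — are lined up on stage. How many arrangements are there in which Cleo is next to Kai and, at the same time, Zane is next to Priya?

24

Treat {Cleo,Kai} as one block (2 orders) and {Zane,Priya} as another (2 orders).
That leaves 3 units to arrange: 2 × 2 × 3! = 4 × 6 = 24.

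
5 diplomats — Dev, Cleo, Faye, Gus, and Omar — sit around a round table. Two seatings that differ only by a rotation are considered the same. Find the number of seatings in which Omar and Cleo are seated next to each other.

12

Treat {Omar, Cleo} as one unit (2 internal orders) and seat the resulting 4 units around the table: (3)! circular arrangements.
So 2 × (3)! = 2 × 6 = 12.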